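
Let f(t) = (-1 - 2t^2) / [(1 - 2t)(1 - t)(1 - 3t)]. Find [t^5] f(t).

-1146

The denominator gives the recurrence a_n = 6a_(n−1) − 11a_(n−2) + 6a_(n−3) for n ≥ 3; the numerator fixes a_0 = -1, a_1 = -6, a_2 = -27.
Iterating: -1, -6, -27, -102, -351, -1146, so a_5 = -1146.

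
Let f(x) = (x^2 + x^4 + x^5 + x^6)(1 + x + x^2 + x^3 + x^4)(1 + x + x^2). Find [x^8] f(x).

(x^2 + x^4 + x^5 + x^6) has coefficients 0,0,1,0,1,1,1 for degrees 0…6.
(1 + x + x^2 + x^3 + x^4) has coefficients 1,1,1,1,1,0,0,0,0 for degrees 0…8.
Finally multiplying by (1 + x + x^2), the product of all factors after the first has coefficients 1,2,3,3,3,2,1,0,0 for degrees 0…8.
[x^8] = 1·1 + 1·3 + 1·3 + 1·3 = 10.

10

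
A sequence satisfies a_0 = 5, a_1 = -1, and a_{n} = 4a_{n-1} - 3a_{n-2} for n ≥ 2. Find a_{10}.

The ordinary generating function has denominator 1 - 4y + 3y^2.
Iterating the recurrence: a_0,…,a_{10} = 5, -1, -19, -73, -235, -721, -2179, -6553, -19675, -59041, -177139.

-177139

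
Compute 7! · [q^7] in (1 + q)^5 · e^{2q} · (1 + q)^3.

1586944

The EGF product rule gives c_7 = Σ_{k_1+k_2+k_3=7} C(7; k_1,k_2,k_3) · ∏ g_i(k_i), where (1+q)^5 gives the falling factorial (5)_k; e^{2q} gives (2)^k; (1+q)^3 gives the falling factorial (3)_k.
g_1(k) for k = 0…7: 1, 5, 20, 60, 120, 120, 0, 0.
g_2(k) for k = 0…7: 1, 2, 4, 8, 16, 32, 64, 128.
g_3(k) for k = 0…7: 1, 3, 6, 6, 0, 0, 0, 0.
First combine the last two factors: h(k) = Σ_j C(k,j)·g_2(j)·g_3(k−j) for k = 0…7: 1, 5, 22, 86, 304, 992, 3040, 8864.
c_7 = Σ_k C(7,k)·g_1(k)·h(7−k) = 1·1·8864 + 7·5·3040 + 21·20·992 + 35·60·304 + 35·120·86 + 21·120·22 = 8864 + 106400 + 416640 + 638400 + 361200 + 55440 = 1586944.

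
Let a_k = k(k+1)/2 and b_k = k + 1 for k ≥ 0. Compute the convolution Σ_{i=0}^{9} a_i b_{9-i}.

Write out a_i and b_{9-i} for i = 0,…,9 and sum the products.
Σ = 0·10 + 1·9 + 3·8 + 6·7 + 10·6 + 15·5 + 21·4 + 28·3 + 36·2 + 45·1 = 495.

495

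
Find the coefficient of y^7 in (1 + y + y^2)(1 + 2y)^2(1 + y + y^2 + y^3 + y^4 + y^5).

(1 + y + y^2) has coefficients 1,1,1 for degrees 0…2.
(1 + 2y)^2 has coefficients 1,4,4,0,0,0,0,0 for degrees 0…7.
Finally multiplying by (1 + y + y^2 + y^3 + y^4 + y^5), the product of all factors after the first has coefficients 1,5,9,9,9,9,8,4 for degrees 0…7.
[y^7] = 1·4 + 1·8 + 1·9 = 21.

21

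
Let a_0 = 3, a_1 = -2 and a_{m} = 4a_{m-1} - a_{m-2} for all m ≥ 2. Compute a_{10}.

The ordinary generating function has denominator 1 - 4t + t^2.
Iterating the recurrence: a_0,…,a_{10} = 3, -2, -11, -42, -157, -586, -2187, -8162, -30461, -113682, -424267.

-424267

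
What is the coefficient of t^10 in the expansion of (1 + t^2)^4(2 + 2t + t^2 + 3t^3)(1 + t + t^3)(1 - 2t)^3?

61

(1 + t^2)^4 has coefficients 1,0,4,0,6,0,4,0,1 for degrees 0…8.
(2 + 2t + t^2 + 3t^3) has coefficients 2,2,1,3,0,0,0,0,0,0,0 for degrees 0…10.
Multiplying by (1 + t + t^3) gives running coefficients 2,4,3,6,5,1,3,0,0,0,0 for degrees 0…10.
Finally multiplying by (1 - 2t)^3, the product of all factors after the first has coefficients 2,-8,3,20,-27,19,9,-46,28,-24,0 for degrees 0…10.
[t^10] = 1·0 + 4·28 + 6·9 + 4·(-27) + 1·3 = 61.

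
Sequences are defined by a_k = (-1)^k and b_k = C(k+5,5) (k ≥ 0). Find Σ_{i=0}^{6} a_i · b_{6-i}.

296

Write out a_i and b_{6-i} for i = 0,…,6 and sum the products.
Σ = 1·462 − 1·252 + 1·126 − 1·56 + 1·21 − 1·6 + 1·1 = 296.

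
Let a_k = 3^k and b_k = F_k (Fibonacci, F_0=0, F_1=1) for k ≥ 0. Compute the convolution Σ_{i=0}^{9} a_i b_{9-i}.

Write out a_i and b_{9-i} for i = 0,…,9 and sum the products.
Σ = 1·34 + 3·21 + 9·13 + 27·8 + 81·5 + 243·3 + 729·2 + 2187·1 + 6561·1 + 19683·0 = 11770.

11770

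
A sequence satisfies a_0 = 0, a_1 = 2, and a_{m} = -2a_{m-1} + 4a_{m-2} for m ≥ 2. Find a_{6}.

The ordinary generating function has denominator 1 + 2y - 4y^2.
Iterating the recurrence: a_0,…,a_{6} = 0, 2, -4, 16, -48, 160, -512.

-512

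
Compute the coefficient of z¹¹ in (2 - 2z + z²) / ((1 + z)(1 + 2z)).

The denominator gives the recurrence a_n = −3a_(n−1) − 2a_(n−2) for n ≥ 3; the numerator fixes a_0 = 2, a_1 = -8, a_2 = 21.
Iterating: 2, -8, 21, -47, 99, -203, 411, -827, 1659, -3323, 6651, -13307, so a_11 = -13307.

-13307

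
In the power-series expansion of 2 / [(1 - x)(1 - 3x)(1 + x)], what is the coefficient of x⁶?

1640

The denominator gives the recurrence a_n = 3a_(n−1) + a_(n−2) − 3a_(n−3) for n ≥ 3; the numerator fixes a_0 = 2, a_1 = 6, a_2 = 20.
Iterating: 2, 6, 20, 60, 182, 546, 1640, so a_6 = 1640.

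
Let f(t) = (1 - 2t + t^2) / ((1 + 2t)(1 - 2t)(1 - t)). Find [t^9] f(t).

Partial fractions give a closed form: a_n = (3/4)·(-2)^n + (1/4)·2^n.
At n = 9: a_9 = -256.

-256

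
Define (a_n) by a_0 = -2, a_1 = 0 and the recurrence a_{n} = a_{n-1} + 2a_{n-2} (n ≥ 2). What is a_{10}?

-684

The ordinary generating function has denominator 1 - t - 2t^2.
Iterating the recurrence: a_0,…,a_{10} = -2, 0, -4, -4, -12, -20, -44, -84, -172, -340, -684.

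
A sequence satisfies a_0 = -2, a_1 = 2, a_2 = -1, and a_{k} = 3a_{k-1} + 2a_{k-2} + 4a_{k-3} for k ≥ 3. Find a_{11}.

-194047

The ordinary generating function has denominator 1 - 3q - 2q^2 - 4q^3.
Iterating the recurrence: a_0,…,a_{11} = -2, 2, -1, -7, -15, -63, -247, -927, -3527, -13423, -51031, -194047.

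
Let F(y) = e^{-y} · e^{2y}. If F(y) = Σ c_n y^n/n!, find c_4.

1

The EGF product rule gives c_4 = Σ_{k_1+k_2=4} C(4; k_1,k_2) · ∏ g_i(k_i), where e^{-y} gives (-1)^k; e^{2y} gives (2)^k.
g_1(k) for k = 0…4: 1, -1, 1, -1, 1.
g_2(k) for k = 0…4: 1, 2, 4, 8, 16.
c_4 = Σ_k C(4,k)·g_1(k)·g_2(4−k) = 1·1·16 + 4·(-1)·8 + 6·1·4 + 4·(-1)·2 + 1·1·1 = 16 − 32 + 24 − 8 + 1 = 1.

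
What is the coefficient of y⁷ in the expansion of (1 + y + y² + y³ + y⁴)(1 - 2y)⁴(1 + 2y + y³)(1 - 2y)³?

(1 + y + y² + y³ + y⁴) has coefficients 1,1,1,1,1 for degrees 0…4.
(1 - 2y)⁴ has coefficients 1,-8,24,-32,16,0,0,0 for degrees 0…7.
Multiplying by (1 + 2y + y³) gives running coefficients 1,-6,8,17,-56,56,-32,16 for degrees 0…7.
Finally multiplying by (1 - 2y)³, the product of all factors after the first has coefficients 1,-12,56,-111,-14,532,-1176,1328 for degrees 0…7.
[y⁷] = 1·1328 + 1·(-1176) + 1·532 + 1·(-14) + 1·(-111) = 559.

559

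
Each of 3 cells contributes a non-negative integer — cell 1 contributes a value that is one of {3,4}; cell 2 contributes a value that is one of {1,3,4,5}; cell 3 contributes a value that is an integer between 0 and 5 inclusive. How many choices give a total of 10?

The generating function for the choices is (q³ + q⁴)·(q + q³ + q⁴ + q⁵)·(1 + q + q² + q³ + q⁴ + q⁵); the count is [q¹⁰].
(q³ + q⁴) has coefficients 0,0,0,1,1 for degrees 0…4.
(q + q³ + q⁴ + q⁵) has coefficients 0,1,0,1,1,1,0,0,0,0,0 for degrees 0…10.
Finally multiplying by (1 + q + q² + q³ + q⁴ + q⁵), the product of all factors after the first has coefficients 0,1,1,2,3,4,4,3,3,2,1 for degrees 0…10.
[q¹⁰] = 1·3 + 1·4 = 7.

7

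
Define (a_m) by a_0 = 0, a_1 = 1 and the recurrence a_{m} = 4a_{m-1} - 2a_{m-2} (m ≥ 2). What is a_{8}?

The ordinary generating function has denominator 1 - 4q + 2q^2.
Iterating the recurrence: a_0,…,a_{8} = 0, 1, 4, 14, 48, 164, 560, 1912, 6528.

6528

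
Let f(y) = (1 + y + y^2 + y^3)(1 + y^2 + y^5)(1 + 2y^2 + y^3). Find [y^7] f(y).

6

(1 + y + y^2 + y^3) has coefficients 1,1,1,1 for degrees 0…3.
(1 + y^2 + y^5) has coefficients 1,0,1,0,0,1,0,0 for degrees 0…7.
Finally multiplying by (1 + 2y^2 + y^3), the product of all factors after the first has coefficients 1,0,3,1,2,2,0,2 for degrees 0…7.
[y^7] = 1·2 + 1·0 + 1·2 + 1·2 = 6.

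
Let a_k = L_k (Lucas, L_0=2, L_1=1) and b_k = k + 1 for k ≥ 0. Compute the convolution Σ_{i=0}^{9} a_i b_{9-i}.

The convolution is the t^9 coefficient of A(t)B(t).
Σ = 2·10 + 1·9 + 3·8 + 4·7 + 7·6 + 11·5 + 18·4 + 29·3 + 47·2 + 76·1 = 507.

507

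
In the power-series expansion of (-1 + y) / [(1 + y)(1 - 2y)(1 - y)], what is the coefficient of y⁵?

Partial fractions give a closed form: a_n = (-1/3)·(-1)^n + (-2/3)·2^n.
At n = 5: a_5 = -21.

-21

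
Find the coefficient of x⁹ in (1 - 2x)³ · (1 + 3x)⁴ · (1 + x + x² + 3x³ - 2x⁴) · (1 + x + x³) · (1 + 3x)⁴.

74682

(1 - 2x)³ has coefficients 1,-6,12,-8 for degrees 0…3.
(1 + 3x)⁴ has coefficients 1,12,54,108,81,0,0,0,0,0 for degrees 0…9.
Multiplying by (1 + x + x² + 3x³ - 2x⁴) gives running coefficients 1,13,67,177,277,327,297,27,-162,0 for degrees 0…9.
Multiplying by (1 + x + x³) gives running coefficients 1,14,80,245,467,671,801,601,192,135 for degrees 0…9.
Finally multiplying by (1 + 3x)⁴, the product of all factors after the first has coefficients 1,26,302,2069,9320,29279,67011,116728,160953,175752 for degrees 0…9.
[x⁹] = 1·175752 − 6·160953 + 12·116728 − 8·67011 = 74682.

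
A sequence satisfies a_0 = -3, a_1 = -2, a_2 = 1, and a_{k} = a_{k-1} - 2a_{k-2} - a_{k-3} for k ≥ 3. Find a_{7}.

-23

The ordinary generating function has denominator 1 - y + 2y^2 + y^3.
Iterating the recurrence: a_0,…,a_{7} = -3, -2, 1, 8, 8, -9, -33, -23.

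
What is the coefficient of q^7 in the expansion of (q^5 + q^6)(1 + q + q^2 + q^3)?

2

(q^5 + q^6) has coefficients 0,0,0,0,0,1,1 for degrees 0…6.
(1 + q + q^2 + q^3) has coefficients 1,1,1,1,0,0,0,0 for degrees 0…7.
[q^7] = 1·1 + 1·1 = 2.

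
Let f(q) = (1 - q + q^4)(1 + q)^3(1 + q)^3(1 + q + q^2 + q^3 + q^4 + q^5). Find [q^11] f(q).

51

(1 - q + q^4) has coefficients 1,-1,0,0,1 for degrees 0…4.
(1 + q)^3 has coefficients 1,3,3,1,0,0,0,0,0,0,0,0 for degrees 0…11.
Multiplying by (1 + q)^3 gives running coefficients 1,6,15,20,15,6,1,0,0,0,0,0 for degrees 0…11.
Finally multiplying by (1 + q + q^2 + q^3 + q^4 + q^5), the product of all factors after the first has coefficients 1,7,22,42,57,63,63,57,42,22,7,1 for degrees 0…11.
[q^11] = 1·1 − 1·7 + 1·57 = 51.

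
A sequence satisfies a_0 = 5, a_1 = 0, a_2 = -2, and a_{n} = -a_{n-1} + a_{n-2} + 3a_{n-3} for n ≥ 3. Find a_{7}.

-29

The ordinary generating function has denominator 1 + y - y^2 - 3y^3.
Iterating the recurrence: a_0,…,a_{7} = 5, 0, -2, 17, -19, 30, 2, -29.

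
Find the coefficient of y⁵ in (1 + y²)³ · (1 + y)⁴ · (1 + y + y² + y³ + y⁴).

75

(1 + y²)³ has coefficients 1,0,3,0,3,0 for degrees 0…5.
(1 + y)⁴ has coefficients 1,4,6,4,1,0 for degrees 0…5.
Finally multiplying by (1 + y + y² + y³ + y⁴), the product of all factors after the first has coefficients 1,5,11,15,16,15 for degrees 0…5.
[y⁵] = 1·15 + 3·15 + 3·5 = 75.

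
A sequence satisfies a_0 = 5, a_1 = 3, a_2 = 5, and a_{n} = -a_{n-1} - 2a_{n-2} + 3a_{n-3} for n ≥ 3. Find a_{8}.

65

The ordinary generating function has denominator 1 + q + 2q^2 - 3q^3.
Iterating the recurrence: a_0,…,a_{8} = 5, 3, 5, 4, -5, 12, 10, -49, 65.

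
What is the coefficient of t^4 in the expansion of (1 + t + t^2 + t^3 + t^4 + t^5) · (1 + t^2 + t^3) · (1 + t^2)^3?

(1 + t + t^2 + t^3 + t^4 + t^5) has coefficients 1,1,1,1,1 for degrees 0…4.
(1 + t^2 + t^3) has coefficients 1,0,1,1,0 for degrees 0…4.
Finally multiplying by (1 + t^2)^3, the product of all factors after the first has coefficients 1,0,4,1,6 for degrees 0…4.
[t^4] = 1·6 + 1·1 + 1·4 + 1·0 + 1·1 = 12.

12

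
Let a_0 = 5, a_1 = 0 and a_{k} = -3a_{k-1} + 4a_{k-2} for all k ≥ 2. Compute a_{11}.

-4194300

The ordinary generating function has denominator 1 + 3q - 4q^2.
Iterating the recurrence: a_0,…,a_{11} = 5, 0, 20, -60, 260, -1020, 4100, -16380, 65540, -262140, 1048580, -4194300.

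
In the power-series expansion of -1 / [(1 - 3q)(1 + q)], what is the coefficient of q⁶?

-547

Partial fractions give a closed form: a_n = (-3/4)·3^n + (-1/4)·(-1)^n.
At n = 6: a_6 = -547.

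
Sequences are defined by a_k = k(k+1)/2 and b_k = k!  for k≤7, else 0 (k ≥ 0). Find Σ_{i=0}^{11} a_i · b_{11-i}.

Write out a_i and b_{11-i} for i = 0,…,11 and sum the products.
Σ = 0·0 + 1·0 + 3·0 + 6·0 + 10·5040 + 15·720 + 21·120 + 28·24 + 36·6 + 45·2 + 55·1 + 66·1 = 64819.

64819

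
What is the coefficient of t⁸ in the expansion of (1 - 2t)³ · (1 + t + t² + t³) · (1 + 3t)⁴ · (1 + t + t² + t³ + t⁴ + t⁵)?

(1 - 2t)³ has coefficients 1,-6,12,-8 for degrees 0…3.
(1 + t + t² + t³) has coefficients 1,1,1,1,0,0,0,0,0 for degrees 0…8.
Multiplying by (1 + 3t)⁴ gives running coefficients 1,13,67,175,255,243,189,81,0 for degrees 0…8.
Finally multiplying by (1 + t + t² + t³ + t⁴ + t⁵), the product of all factors after the first has coefficients 1,14,81,256,511,754,942,1010,943 for degrees 0…8.
[t⁸] = 1·943 − 6·1010 + 12·942 − 8·754 = 155.

155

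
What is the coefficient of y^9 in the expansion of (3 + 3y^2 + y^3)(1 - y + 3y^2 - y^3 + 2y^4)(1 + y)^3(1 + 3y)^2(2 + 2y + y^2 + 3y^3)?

4328

(3 + 3y^2 + y^3) has coefficients 3,0,3,1 for degrees 0…3.
(1 - y + 3y^2 - y^3 + 2y^4) has coefficients 1,-1,3,-1,2,0,0,0,0,0 for degrees 0…9.
Multiplying by (1 + y)^3 gives running coefficients 1,2,3,6,7,6,5,2,0,0 for degrees 0…9.
Multiplying by (1 + 3y)^2 gives running coefficients 1,8,24,42,70,102,104,86,57,18 for degrees 0…9.
Finally multiplying by (2 + 2y + y^2 + 3y^3), the product of all factors after the first has coefficients 2,18,65,143,272,458,608,692,696,548 for degrees 0…9.
[y^9] = 3·548 + 3·692 + 1·608 = 4328.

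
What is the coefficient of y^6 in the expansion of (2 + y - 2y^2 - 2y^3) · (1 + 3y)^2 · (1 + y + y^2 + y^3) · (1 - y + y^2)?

(2 + y - 2y^2 - 2y^3) has coefficients 2,1,-2,-2 for degrees 0…3.
(1 + 3y)^2 has coefficients 1,6,9,0,0,0,0 for degrees 0…6.
Multiplying by (1 + y + y^2 + y^3) gives running coefficients 1,7,16,16,15,9,0 for degrees 0…6.
Finally multiplying by (1 - y + y^2), the product of all factors after the first has coefficients 1,6,10,7,15,10,6 for degrees 0…6.
[y^6] = 2·6 + 1·10 − 2·15 − 2·7 = -22.

-22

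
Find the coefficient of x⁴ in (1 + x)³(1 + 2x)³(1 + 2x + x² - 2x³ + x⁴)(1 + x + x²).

(1 + x)³ has coefficients 1,3,3,1 for degrees 0…3.
(1 + 2x)³ has coefficients 1,6,12,8,0 for degrees 0…4.
Multiplying by (1 + 2x + x² - 2x³ + x⁴) gives running coefficients 1,8,25,36,17 for degrees 0…4.
Finally multiplying by (1 + x + x²), the product of all factors after the first has coefficients 1,9,34,69,78 for degrees 0…4.
[x⁴] = 1·78 + 3·69 + 3·34 + 1·9 = 396.

396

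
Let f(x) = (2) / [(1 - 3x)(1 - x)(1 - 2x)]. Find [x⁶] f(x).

6050

The denominator gives the recurrence a_n = 6a_(n−1) − 11a_(n−2) + 6a_(n−3) for n ≥ 3; the numerator fixes a_0 = 2, a_1 = 12, a_2 = 50.
Iterating: 2, 12, 50, 180, 602, 1932, 6050, so a_6 = 6050.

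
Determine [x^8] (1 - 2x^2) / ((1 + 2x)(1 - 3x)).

3113

The denominator gives the recurrence a_n = a_(n−1) + 6a_(n−2) for n ≥ 3; the numerator fixes a_0 = 1, a_1 = 1, a_2 = 5.
Iterating: 1, 1, 5, 11, 41, 107, 353, 995, 3113, so a_8 = 3113.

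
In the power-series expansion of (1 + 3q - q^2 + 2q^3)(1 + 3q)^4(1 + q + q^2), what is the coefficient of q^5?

(1 + 3q - q^2 + 2q^3) has coefficients 1,3,-1,2 for degrees 0…3.
(1 + 3q)^4 has coefficients 1,12,54,108,81,0 for degrees 0…5.
Finally multiplying by (1 + q + q^2), the product of all factors after the first has coefficients 1,13,67,174,243,189 for degrees 0…5.
[q^5] = 1·189 + 3·243 − 1·174 + 2·67 = 878.

878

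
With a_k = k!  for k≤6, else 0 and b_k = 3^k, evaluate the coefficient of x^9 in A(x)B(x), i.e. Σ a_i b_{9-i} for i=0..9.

Write out a_i and b_{9-i} for i = 0,…,9 and sum the products.
Σ = 1·19683 + 1·6561 + 2·2187 + 6·729 + 24·243 + 120·81 + 720·27 + 0·9 + 0·3 + 0·1 = 69984.

69984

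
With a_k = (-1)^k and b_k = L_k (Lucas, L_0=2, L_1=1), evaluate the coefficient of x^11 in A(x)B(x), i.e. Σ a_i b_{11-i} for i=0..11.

120

Write out a_i and b_{11-i} for i = 0,…,11 and sum the products.
Σ = 1·199 − 1·123 + 1·76 − 1·47 + 1·29 − 1·18 + 1·11 − 1·7 + 1·4 − 1·3 + 1·1 − 1·2 = 120.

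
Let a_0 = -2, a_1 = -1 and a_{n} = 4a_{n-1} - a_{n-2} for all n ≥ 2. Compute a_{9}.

The ordinary generating function has denominator 1 - 4x + x^2.
Iterating the recurrence: a_0,…,a_{9} = -2, -1, -2, -7, -26, -97, -362, -1351, -5042, -18817.

-18817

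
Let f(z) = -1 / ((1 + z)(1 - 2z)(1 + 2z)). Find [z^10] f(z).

-1365

The denominator gives the recurrence a_n = −a_(n−1) + 4a_(n−2) + 4a_(n−3) for n ≥ 3; the numerator fixes a_0 = -1, a_1 = 1, a_2 = -5.
Iterating: -1, 1, -5, 5, -21, 21, -85, 85, -341, 341, -1365, so a_10 = -1365.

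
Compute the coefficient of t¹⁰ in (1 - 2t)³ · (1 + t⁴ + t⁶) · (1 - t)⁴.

173

(1 - 2t)³ has coefficients 1,-6,12,-8 for degrees 0…3.
(1 + t⁴ + t⁶) has coefficients 1,0,0,0,1,0,1,0,0,0,0 for degrees 0…10.
Finally multiplying by (1 - t)⁴, the product of all factors after the first has coefficients 1,-4,6,-4,2,-4,7,-8,7,-4,1 for degrees 0…10.
[t¹⁰] = 1·1 − 6·(-4) + 12·7 − 8·(-8) = 173.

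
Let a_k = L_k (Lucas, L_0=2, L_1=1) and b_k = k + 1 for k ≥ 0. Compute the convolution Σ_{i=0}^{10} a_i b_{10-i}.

828

This is [x^10] in the product of the two ordinary generating functions.
Σ = 2·11 + 1·10 + 3·9 + 4·8 + 7·7 + 11·6 + 18·5 + 29·4 + 47·3 + 76·2 + 123·1 = 828.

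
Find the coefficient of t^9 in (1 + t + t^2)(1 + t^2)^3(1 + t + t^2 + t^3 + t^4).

9

(1 + t + t^2) has coefficients 1,1,1 for degrees 0…2.
(1 + t^2)^3 has coefficients 1,0,3,0,3,0,1,0,0,0 for degrees 0…9.
Finally multiplying by (1 + t + t^2 + t^3 + t^4), the product of all factors after the first has coefficients 1,1,4,4,7,6,7,4,4,1 for degrees 0…9.
[t^9] = 1·1 + 1·4 + 1·4 = 9.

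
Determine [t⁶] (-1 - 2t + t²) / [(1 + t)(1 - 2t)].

-74

The denominator gives the recurrence a_n = a_(n−1) + 2a_(n−2) for n ≥ 3; the numerator fixes a_0 = -1, a_1 = -3, a_2 = -4.
Iterating: -1, -3, -4, -10, -18, -38, -74, so a_6 = -74.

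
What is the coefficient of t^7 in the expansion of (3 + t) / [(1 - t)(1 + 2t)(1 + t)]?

Partial fractions give a closed form: a_n = (2/3)·1^n + (10/3)·(-2)^n + (-1)·(-1)^n.
At n = 7: a_7 = -425.

-425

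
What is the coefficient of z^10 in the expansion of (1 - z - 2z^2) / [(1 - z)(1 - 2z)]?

The denominator gives the recurrence a_n = 3a_(n−1) − 2a_(n−2) for n ≥ 3; the numerator fixes a_0 = 1, a_1 = 2, a_2 = 2.
Iterating: 1, 2, 2, 2, 2, 2, 2, 2, 2, 2, 2, so a_10 = 2.

2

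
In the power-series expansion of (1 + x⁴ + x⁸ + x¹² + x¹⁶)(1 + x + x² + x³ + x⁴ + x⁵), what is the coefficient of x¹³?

(1 + x⁴ + x⁸ + x¹² + x¹⁶) has coefficients 1,0,0,0,1,0,0,0,1,0,0,0,1,0 for degrees 0…13.
(1 + x + x² + x³ + x⁴ + x⁵) has coefficients 1,1,1,1,1,1,0,0,0,0,0,0,0,0 for degrees 0…13.
[x¹³] = 1·0 + 1·0 + 1·1 + 1·1 = 2.

2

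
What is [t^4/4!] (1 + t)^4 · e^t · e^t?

The EGF product rule gives c_4 = Σ_{k_1+k_2+k_3=4} C(4; k_1,k_2,k_3) · ∏ g_i(k_i), where (1+t)^4 gives the falling factorial (4)_k; e^t gives (1)^k; e^t gives (1)^k.
g_1(k) for k = 0…4: 1, 4, 12, 24, 24.
g_2(k) for k = 0…4: 1, 1, 1, 1, 1.
g_3(k) for k = 0…4: 1, 1, 1, 1, 1.
First combine the last two factors: h(k) = Σ_j C(k,j)·g_2(j)·g_3(k−j) for k = 0…4: 1, 2, 4, 8, 16.
c_4 = Σ_k C(4,k)·g_1(k)·h(4−k) = 1·1·16 + 4·4·8 + 6·12·4 + 4·24·2 + 1·24·1 = 16 + 128 + 288 + 192 + 24 = 648.

648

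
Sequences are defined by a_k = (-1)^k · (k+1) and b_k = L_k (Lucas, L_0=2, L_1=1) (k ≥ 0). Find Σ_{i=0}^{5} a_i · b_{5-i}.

-10

Write out a_i and b_{5-i} for i = 0,…,5 and sum the products.
Σ = 1·11 − 2·7 + 3·4 − 4·3 + 5·1 − 6·2 = -10.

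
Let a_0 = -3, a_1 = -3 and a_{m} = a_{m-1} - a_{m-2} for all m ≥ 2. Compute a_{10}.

The ordinary generating function has denominator 1 - z + z^2.
Iterating the recurrence: a_0,…,a_{10} = -3, -3, 0, 3, 3, 0, -3, -3, 0, 3, 3.

3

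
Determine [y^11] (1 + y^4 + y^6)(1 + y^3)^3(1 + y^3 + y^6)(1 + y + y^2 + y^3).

18

(1 + y^4 + y^6) has coefficients 1,0,0,0,1,0,1 for degrees 0…6.
(1 + y^3)^3 has coefficients 1,0,0,3,0,0,3,0,0,1,0,0 for degrees 0…11.
Multiplying by (1 + y^3 + y^6) gives running coefficients 1,0,0,4,0,0,7,0,0,7,0,0 for degrees 0…11.
Finally multiplying by (1 + y + y^2 + y^3), the product of all factors after the first has coefficients 1,1,1,5,4,4,11,7,7,14,7,7 for degrees 0…11.
[y^11] = 1·7 + 1·7 + 1·4 = 18.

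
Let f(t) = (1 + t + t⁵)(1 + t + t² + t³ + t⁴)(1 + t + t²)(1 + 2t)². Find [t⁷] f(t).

48

(1 + t + t⁵) has coefficients 1,1,0,0,0,1 for degrees 0…5.
(1 + t + t² + t³ + t⁴) has coefficients 1,1,1,1,1,0,0,0 for degrees 0…7.
Multiplying by (1 + t + t²) gives running coefficients 1,2,3,3,3,2,1,0 for degrees 0…7.
Finally multiplying by (1 + 2t)², the product of all factors after the first has coefficients 1,6,15,23,27,26,21,12 for degrees 0…7.
[t⁷] = 1·12 + 1·21 + 1·15 = 48.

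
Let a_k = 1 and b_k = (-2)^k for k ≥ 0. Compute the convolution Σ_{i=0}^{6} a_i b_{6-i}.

43

This is [x^6] in the product of the two ordinary generating functions.
Σ = 1·64 + 1·(-32) + 1·16 + 1·(-8) + 1·4 + 1·(-2) + 1·1 = 43.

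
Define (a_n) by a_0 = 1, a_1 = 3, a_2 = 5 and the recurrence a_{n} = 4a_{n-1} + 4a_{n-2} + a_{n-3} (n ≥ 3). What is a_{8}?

The ordinary generating function has denominator 1 - 4y - 4y^2 - y^3.
Iterating the recurrence: a_0,…,a_{8} = 1, 3, 5, 33, 155, 757, 3681, 17907, 87109.

87109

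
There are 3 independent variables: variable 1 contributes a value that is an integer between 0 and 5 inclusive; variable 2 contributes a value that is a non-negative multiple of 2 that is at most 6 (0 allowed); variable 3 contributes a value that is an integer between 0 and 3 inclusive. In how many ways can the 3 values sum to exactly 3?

The generating function for the choices is (1 + t + t² + t³ + t⁴ + t⁵)·(1 + t² + t⁴ + t⁶)·(1 + t + t² + t³); the count is [t³].
(1 + t + t² + t³ + t⁴ + t⁵) has coefficients 1,1,1,1 for degrees 0…3.
(1 + t² + t⁴ + t⁶) has coefficients 1,0,1,0 for degrees 0…3.
Finally multiplying by (1 + t + t² + t³), the product of all factors after the first has coefficients 1,1,2,2 for degrees 0…3.
[t³] = 1·2 + 1·2 + 1·1 + 1·1 = 6.

6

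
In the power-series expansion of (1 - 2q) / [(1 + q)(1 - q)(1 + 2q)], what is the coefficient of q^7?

-340

The denominator gives the recurrence a_n = −2a_(n−1) + a_(n−2) + 2a_(n−3) for n ≥ 3; the numerator fixes a_0 = 1, a_1 = -4, a_2 = 9.
Iterating: 1, -4, 9, -20, 41, -84, 169, -340, so a_7 = -340.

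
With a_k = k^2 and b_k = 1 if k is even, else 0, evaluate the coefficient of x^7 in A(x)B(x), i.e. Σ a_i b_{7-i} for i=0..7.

84

Write out a_i and b_{7-i} for i = 0,…,7 and sum the products.
Σ = 0·0 + 1·1 + 4·0 + 9·1 + 16·0 + 25·1 + 36·0 + 49·1 = 84.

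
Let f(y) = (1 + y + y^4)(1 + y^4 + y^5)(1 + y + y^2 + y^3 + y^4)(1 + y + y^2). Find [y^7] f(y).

15

(1 + y + y^4) has coefficients 1,1,0,0,1 for degrees 0…4.
(1 + y^4 + y^5) has coefficients 1,0,0,0,1,1,0,0 for degrees 0…7.
Multiplying by (1 + y + y^2 + y^3 + y^4) gives running coefficients 1,1,1,1,2,2,2,2 for degrees 0…7.
Finally multiplying by (1 + y + y^2), the product of all factors after the first has coefficients 1,2,3,3,4,5,6,6 for degrees 0…7.
[y^7] = 1·6 + 1·6 + 1·3 = 15.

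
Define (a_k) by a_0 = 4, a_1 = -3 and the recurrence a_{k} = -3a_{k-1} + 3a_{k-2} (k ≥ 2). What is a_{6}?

3996

The ordinary generating function has denominator 1 + 3t - 3t^2.
Iterating the recurrence: a_0,…,a_{6} = 4, -3, 21, -72, 279, -1053, 3996.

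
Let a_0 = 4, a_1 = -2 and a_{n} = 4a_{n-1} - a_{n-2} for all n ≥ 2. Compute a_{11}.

-1734702

The ordinary generating function has denominator 1 - 4q + q^2.
Iterating the recurrence: a_0,…,a_{11} = 4, -2, -12, -46, -172, -642, -2396, -8942, -33372, -124546, -464812, -1734702.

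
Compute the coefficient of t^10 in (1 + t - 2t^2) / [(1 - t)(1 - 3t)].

The denominator gives the recurrence a_n = 4a_(n−1) − 3a_(n−2) for n ≥ 3; the numerator fixes a_0 = 1, a_1 = 5, a_2 = 15.
Iterating: 1, 5, 15, 45, 135, 405, 1215, 3645, 10935, 32805, 98415, so a_10 = 98415.

98415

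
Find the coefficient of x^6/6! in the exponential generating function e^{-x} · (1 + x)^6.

-185

The EGF product rule gives c_6 = Σ_{k_1+k_2=6} C(6; k_1,k_2) · ∏ g_i(k_i), where e^{-x} gives (-1)^k; (1+x)^6 gives the falling factorial (6)_k.
g_1(k) for k = 0…6: 1, -1, 1, -1, 1, -1, 1.
g_2(k) for k = 0…6: 1, 6, 30, 120, 360, 720, 720.
c_6 = Σ_k C(6,k)·g_1(k)·g_2(6−k) = 1·1·720 + 6·(-1)·720 + 15·1·360 + 20·(-1)·120 + 15·1·30 + 6·(-1)·6 + 1·1·1 = 720 − 4320 + 5400 − 2400 + 450 − 36 + 1 = -185.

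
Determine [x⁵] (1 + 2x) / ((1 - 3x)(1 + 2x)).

243

Partial fractions give a closed form: a_n = (1)·3^n.
At n = 5: a_5 = 243.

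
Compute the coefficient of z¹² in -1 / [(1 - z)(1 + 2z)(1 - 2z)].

Partial fractions give a closed form: a_n = (1/3)·1^n + (-1/3)·(-2)^n + (-1)·2^n.
At n = 12: a_12 = -5461.

-5461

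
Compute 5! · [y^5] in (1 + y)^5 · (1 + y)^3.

The EGF product rule gives c_5 = Σ_{k_1+k_2=5} C(5; k_1,k_2) · ∏ g_i(k_i), where (1+y)^5 gives the falling factorial (5)_k; (1+y)^3 gives the falling factorial (3)_k.
g_1(k) for k = 0…5: 1, 5, 20, 60, 120, 120.
g_2(k) for k = 0…5: 1, 3, 6, 6, 0, 0.
c_5 = Σ_k C(5,k)·g_1(k)·g_2(5−k) = 10·20·6 + 10·60·6 + 5·120·3 + 1·120·1 = 1200 + 3600 + 1800 + 120 = 6720.

6720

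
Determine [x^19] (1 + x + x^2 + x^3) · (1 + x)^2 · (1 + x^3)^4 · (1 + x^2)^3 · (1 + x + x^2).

(1 + x + x^2 + x^3) has coefficients 1,1,1,1 for degrees 0…3.
(1 + x)^2 has coefficients 1,2,1,0,0,0,0,0,0,0,0,0,0,0,0,0,0,0,0,0 for degrees 0…19.
Multiplying by (1 + x^3)^4 gives running coefficients 1,2,1,4,8,4,6,12,6,4,8,4,1,2,1,0,0,0,0,0 for degrees 0…19.
Multiplying by (1 + x^2)^3 gives running coefficients 1,2,4,10,14,22,34,38,49,56,52,56,49,38,34,22,14,10,4,2 for degrees 0…19.
Finally multiplying by (1 + x + x^2), the product of all factors after the first has coefficients 1,3,7,16,28,46,70,94,121,143,157,164,157,143,121,94,70,46,28,16 for degrees 0…19.
[x^19] = 1·16 + 1·28 + 1·46 + 1·70 = 160.

160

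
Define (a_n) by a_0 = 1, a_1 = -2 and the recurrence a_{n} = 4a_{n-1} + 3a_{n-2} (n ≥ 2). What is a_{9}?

-258002

The ordinary generating function has denominator 1 - 4y - 3y^2.
Iterating the recurrence: a_0,…,a_{9} = 1, -2, -5, -26, -119, -554, -2573, -11954, -55535, -258002.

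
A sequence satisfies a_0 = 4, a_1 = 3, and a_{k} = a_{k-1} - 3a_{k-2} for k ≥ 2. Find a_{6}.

The ordinary generating function has denominator 1 - q + 3q^2.
Iterating the recurrence: a_0,…,a_{6} = 4, 3, -9, -18, 9, 63, 36.

36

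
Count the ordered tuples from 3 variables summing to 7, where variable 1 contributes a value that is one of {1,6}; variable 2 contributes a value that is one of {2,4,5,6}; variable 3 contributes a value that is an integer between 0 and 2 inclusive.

The generating function for the choices is (x + x⁶)·(x² + x⁴ + x⁵ + x⁶)·(1 + x + x²); the count is [x⁷].
(x + x⁶) has coefficients 0,1,0,0,0,0,1 for degrees 0…6.
(x² + x⁴ + x⁵ + x⁶) has coefficients 0,0,1,0,1,1,1,0 for degrees 0…7.
Finally multiplying by (1 + x + x²), the product of all factors after the first has coefficients 0,0,1,1,2,2,3,2 for degrees 0…7.
[x⁷] = 1·3 + 1·0 = 3.

3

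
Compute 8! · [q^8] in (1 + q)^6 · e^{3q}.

The EGF product rule gives c_8 = Σ_{k_1+k_2=8} C(8; k_1,k_2) · ∏ g_i(k_i), where (1+q)^6 gives the falling factorial (6)_k; e^{3q} gives (3)^k.
g_1(k) for k = 0…8: 1, 6, 30, 120, 360, 720, 720, 0, 0.
g_2(k) for k = 0…8: 1, 3, 9, 27, 81, 243, 729, 2187, 6561.
c_8 = Σ_k C(8,k)·g_1(k)·g_2(8−k) = 1·1·6561 + 8·6·2187 + 28·30·729 + 56·120·243 + 70·360·81 + 56·720·27 + 28·720·9 = 6561 + 104976 + 612360 + 1632960 + 2041200 + 1088640 + 181440 = 5668137.

5668137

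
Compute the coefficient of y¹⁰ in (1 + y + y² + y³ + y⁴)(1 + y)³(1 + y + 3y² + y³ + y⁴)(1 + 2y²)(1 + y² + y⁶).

259

(1 + y + y² + y³ + y⁴) has coefficients 1,1,1,1,1 for degrees 0…4.
(1 + y)³ has coefficients 1,3,3,1,0,0,0,0,0,0,0 for degrees 0…10.
Multiplying by (1 + y + 3y² + y³ + y⁴) gives running coefficients 1,4,9,14,14,9,4,1,0,0,0 for degrees 0…10.
Multiplying by (1 + 2y²) gives running coefficients 1,4,11,22,32,37,32,19,8,2,0 for degrees 0…10.
Finally multiplying by (1 + y² + y⁶), the product of all factors after the first has coefficients 1,4,12,26,43,59,65,60,51,43,40 for degrees 0…10.
[y¹⁰] = 1·40 + 1·43 + 1·51 + 1·60 + 1·65 = 259.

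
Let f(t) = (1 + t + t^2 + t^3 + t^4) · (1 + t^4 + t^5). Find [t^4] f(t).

(1 + t + t^2 + t^3 + t^4) has coefficients 1,1,1,1,1 for degrees 0…4.
(1 + t^4 + t^5) has coefficients 1,0,0,0,1 for degrees 0…4.
[t^4] = 1·1 + 1·0 + 1·0 + 1·0 + 1·1 = 2.

2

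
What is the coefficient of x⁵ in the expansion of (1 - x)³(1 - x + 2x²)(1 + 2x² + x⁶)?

-22

(1 - x)³ has coefficients 1,-3,3,-1 for degrees 0…3.
(1 - x + 2x²) has coefficients 1,-1,2,0,0,0 for degrees 0…5.
Finally multiplying by (1 + 2x² + x⁶), the product of all factors after the first has coefficients 1,-1,4,-2,4,0 for degrees 0…5.
[x⁵] = 1·0 − 3·4 + 3·(-2) − 1·4 = -22.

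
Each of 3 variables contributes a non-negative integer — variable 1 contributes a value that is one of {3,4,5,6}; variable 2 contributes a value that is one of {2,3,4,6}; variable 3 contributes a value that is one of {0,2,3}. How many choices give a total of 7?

The generating function for the choices is (z³ + z⁴ + z⁵ + z⁶)·(z² + z³ + z⁴ + z⁶)·(1 + z² + z³); the count is [z⁷].
(z³ + z⁴ + z⁵ + z⁶) has coefficients 0,0,0,1,1,1,1 for degrees 0…6.
(z² + z³ + z⁴ + z⁶) has coefficients 0,0,1,1,1,0,1,0 for degrees 0…7.
Finally multiplying by (1 + z² + z³), the product of all factors after the first has coefficients 0,0,1,1,2,2,3,1 for degrees 0…7.
[z⁷] = 1·2 + 1·1 + 1·1 + 1·0 = 4.

4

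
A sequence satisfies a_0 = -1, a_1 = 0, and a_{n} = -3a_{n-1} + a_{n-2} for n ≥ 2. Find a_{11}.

The ordinary generating function has denominator 1 + 3z - z^2.
Iterating the recurrence: a_0,…,a_{11} = -1, 0, -1, 3, -10, 33, -109, 360, -1189, 3927, -12970, 42837.

42837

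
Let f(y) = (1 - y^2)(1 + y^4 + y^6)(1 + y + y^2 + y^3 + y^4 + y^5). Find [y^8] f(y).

0

(1 - y^2) has coefficients 1,0,-1 for degrees 0…2.
(1 + y^4 + y^6) has coefficients 1,0,0,0,1,0,1,0,0 for degrees 0…8.
Finally multiplying by (1 + y + y^2 + y^3 + y^4 + y^5), the product of all factors after the first has coefficients 1,1,1,1,2,2,2,2,2 for degrees 0…8.
[y^8] = 1·2 − 1·2 = 0.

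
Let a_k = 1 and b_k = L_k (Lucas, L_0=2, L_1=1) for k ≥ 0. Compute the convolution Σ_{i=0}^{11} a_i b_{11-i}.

This is [x^11] in the product of the two ordinary generating functions.
Σ = 1·199 + 1·123 + 1·76 + 1·47 + 1·29 + 1·18 + 1·11 + 1·7 + 1·4 + 1·3 + 1·1 + 1·2 = 520.

520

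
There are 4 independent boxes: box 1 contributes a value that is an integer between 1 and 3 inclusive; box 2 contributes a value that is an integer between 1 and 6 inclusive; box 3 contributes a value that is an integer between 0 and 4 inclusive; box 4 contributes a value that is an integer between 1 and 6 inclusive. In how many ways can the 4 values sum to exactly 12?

67

The generating function for the choices is (q + q² + q³)·(q + q² + q³ + q⁴ + q⁵ + q⁶)·(1 + q + q² + q³ + q⁴)·(q + q² + q³ + q⁴ + q⁵ + q⁶); the count is [q¹²].
(q + q² + q³) has coefficients 0,1,1,1 for degrees 0…3.
(q + q² + q³ + q⁴ + q⁵ + q⁶) has coefficients 0,1,1,1,1,1,1,0,0,0,0,0,0 for degrees 0…12.
Multiplying by (1 + q + q² + q³ + q⁴) gives running coefficients 0,1,2,3,4,5,5,4,3,2,1,0,0 for degrees 0…12.
Finally multiplying by (q + q² + q³ + q⁴ + q⁵ + q⁶), the product of all factors after the first has coefficients 0,0,1,3,6,10,15,20,23,24,23,20,15 for degrees 0…12.
[q¹²] = 1·20 + 1·23 + 1·24 = 67.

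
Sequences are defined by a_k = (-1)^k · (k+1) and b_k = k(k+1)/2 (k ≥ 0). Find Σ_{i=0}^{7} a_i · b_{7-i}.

10

This is [x^7] in the product of the two ordinary generating functions.
Σ = 1·28 − 2·21 + 3·15 − 4·10 + 5·6 − 6·3 + 7·1 − 8·0 = 10.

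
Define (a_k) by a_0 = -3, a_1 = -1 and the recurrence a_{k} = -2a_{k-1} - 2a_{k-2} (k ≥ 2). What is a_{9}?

-16

The ordinary generating function has denominator 1 + 2t + 2t^2.
Iterating the recurrence: a_0,…,a_{9} = -3, -1, 8, -14, 12, 4, -32, 56, -48, -16.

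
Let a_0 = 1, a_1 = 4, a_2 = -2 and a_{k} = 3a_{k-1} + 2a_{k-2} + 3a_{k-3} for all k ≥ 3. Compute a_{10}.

55399

The ordinary generating function has denominator 1 - 3x - 2x^2 - 3x^3.
Iterating the recurrence: a_0,…,a_{10} = 1, 4, -2, 5, 23, 73, 280, 1055, 3944, 14782, 55399.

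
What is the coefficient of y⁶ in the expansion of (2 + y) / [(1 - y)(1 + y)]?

2

Partial fractions give a closed form: a_n = (3/2)·1^n + (1/2)·(-1)^n.
At n = 6: a_6 = 2.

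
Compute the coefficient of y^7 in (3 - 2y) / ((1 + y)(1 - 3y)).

3826

Partial fractions give a closed form: a_n = (5/4)·(-1)^n + (7/4)·3^n.
At n = 7: a_7 = 3826.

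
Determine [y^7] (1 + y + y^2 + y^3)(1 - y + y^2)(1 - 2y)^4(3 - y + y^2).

(1 + y + y^2 + y^3) has coefficients 1,1,1,1 for degrees 0…3.
(1 - y + y^2) has coefficients 1,-1,1,0,0,0,0,0 for degrees 0…7.
Multiplying by (1 - 2y)^4 gives running coefficients 1,-9,33,-64,72,-48,16,0 for degrees 0…7.
Finally multiplying by (3 - y + y^2), the product of all factors after the first has coefficients 3,-28,109,-234,313,-280,168,-64 for degrees 0…7.
[y^7] = 1·(-64) + 1·168 + 1·(-280) + 1·313 = 137.

137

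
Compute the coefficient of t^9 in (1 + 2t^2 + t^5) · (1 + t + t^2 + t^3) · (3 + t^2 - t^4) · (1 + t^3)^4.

(1 + 2t^2 + t^5) has coefficients 1,0,2,0,0,1 for degrees 0…5.
(1 + t + t^2 + t^3) has coefficients 1,1,1,1,0,0,0,0,0,0 for degrees 0…9.
Multiplying by (3 + t^2 - t^4) gives running coefficients 3,3,4,4,0,0,-1,-1,0,0 for degrees 0…9.
Finally multiplying by (1 + t^3)^4, the product of all factors after the first has coefficients 3,3,4,16,12,16,33,17,24,32 for degrees 0…9.
[t^9] = 1·32 + 2·17 + 1·12 = 78.

78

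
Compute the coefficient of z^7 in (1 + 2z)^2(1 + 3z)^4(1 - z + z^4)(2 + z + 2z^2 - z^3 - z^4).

-768

(1 + 2z)^2 has coefficients 1,4,4 for degrees 0…2.
(1 + 3z)^4 has coefficients 1,12,54,108,81,0,0,0 for degrees 0…7.
Multiplying by (1 - z + z^4) gives running coefficients 1,11,42,54,-26,-69,54,108 for degrees 0…7.
Finally multiplying by (2 + z + 2z^2 - z^3 - z^4), the product of all factors after the first has coefficients 2,23,97,171,74,-109,-109,104 for degrees 0…7.
[z^7] = 1·104 + 4·(-109) + 4·(-109) = -768.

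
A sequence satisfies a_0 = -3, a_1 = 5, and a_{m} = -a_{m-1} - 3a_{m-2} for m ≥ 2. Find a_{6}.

The ordinary generating function has denominator 1 + x + 3x^2.
Iterating the recurrence: a_0,…,a_{6} = -3, 5, 4, -19, 7, 50, -71.

-71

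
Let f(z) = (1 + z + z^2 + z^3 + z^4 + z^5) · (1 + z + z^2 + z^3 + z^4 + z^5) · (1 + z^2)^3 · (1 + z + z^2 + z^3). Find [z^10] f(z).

(1 + z + z^2 + z^3 + z^4 + z^5) has coefficients 1,1,1,1,1,1 for degrees 0…5.
(1 + z + z^2 + z^3 + z^4 + z^5) has coefficients 1,1,1,1,1,1,0,0,0,0,0 for degrees 0…10.
Multiplying by (1 + z^2)^3 gives running coefficients 1,1,4,4,7,7,7,7,4,4,1 for degrees 0…10.
Finally multiplying by (1 + z + z^2 + z^3), the product of all factors after the first has coefficients 1,2,6,10,16,22,25,28,25,22,16 for degrees 0…10.
[z^10] = 1·16 + 1·22 + 1·25 + 1·28 + 1·25 + 1·22 = 138.

138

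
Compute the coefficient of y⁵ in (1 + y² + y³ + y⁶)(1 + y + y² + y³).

2

(1 + y² + y³ + y⁶) has coefficients 1,0,1,1,0,0 for degrees 0…5.
(1 + y + y² + y³) has coefficients 1,1,1,1,0,0 for degrees 0…5.
[y⁵] = 1·0 + 1·1 + 1·1 = 2.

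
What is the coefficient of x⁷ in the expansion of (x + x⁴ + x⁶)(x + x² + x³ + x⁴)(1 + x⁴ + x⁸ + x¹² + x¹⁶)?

(x + x⁴ + x⁶) has coefficients 0,1,0,0,1,0,1 for degrees 0…6.
(x + x² + x³ + x⁴) has coefficients 0,1,1,1,1,0,0,0 for degrees 0…7.
Finally multiplying by (1 + x⁴ + x⁸ + x¹² + x¹⁶), the product of all factors after the first has coefficients 0,1,1,1,1,1,1,1 for degrees 0…7.
[x⁷] = 1·1 + 1·1 + 1·1 = 3.

3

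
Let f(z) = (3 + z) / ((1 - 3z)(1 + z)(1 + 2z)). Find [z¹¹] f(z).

261625

Partial fractions give a closed form: a_n = (3/2)·3^n + (-1/2)·(-1)^n + (2)·(-2)^n.
At n = 11: a_11 = 261625.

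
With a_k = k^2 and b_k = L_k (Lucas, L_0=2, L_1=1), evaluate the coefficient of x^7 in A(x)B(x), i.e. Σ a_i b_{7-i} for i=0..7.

Write out a_i and b_{7-i} for i = 0,…,7 and sum the products.
Σ = 0·29 + 1·18 + 4·11 + 9·7 + 16·4 + 25·3 + 36·1 + 49·2 = 398.

398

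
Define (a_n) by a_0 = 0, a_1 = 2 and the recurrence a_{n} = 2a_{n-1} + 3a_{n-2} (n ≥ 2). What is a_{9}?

The ordinary generating function has denominator 1 - 2y - 3y^2.
Iterating the recurrence: a_0,…,a_{9} = 0, 2, 4, 14, 40, 122, 364, 1094, 3280, 9842.

9842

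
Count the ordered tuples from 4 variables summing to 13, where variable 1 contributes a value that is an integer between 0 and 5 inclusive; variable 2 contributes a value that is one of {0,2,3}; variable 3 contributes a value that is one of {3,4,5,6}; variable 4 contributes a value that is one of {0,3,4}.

24

The generating function for the choices is (1 + q + q^2 + q^3 + q^4 + q^5)·(1 + q^2 + q^3)·(q^3 + q^4 + q^5 + q^6)·(1 + q^3 + q^4); the count is [q^13].
(1 + q + q^2 + q^3 + q^4 + q^5) has coefficients 1,1,1,1,1,1 for degrees 0…5.
(1 + q^2 + q^3) has coefficients 1,0,1,1,0,0,0,0,0,0,0,0,0,0 for degrees 0…13.
Multiplying by (q^3 + q^4 + q^5 + q^6) gives running coefficients 0,0,0,1,1,2,3,2,2,1,0,0,0,0 for degrees 0…13.
Finally multiplying by (1 + q^3 + q^4), the product of all factors after the first has coefficients 0,0,0,1,1,2,4,4,5,6,5,4,3,1 for degrees 0…13.
[q^13] = 1·1 + 1·3 + 1·4 + 1·5 + 1·6 + 1·5 = 24.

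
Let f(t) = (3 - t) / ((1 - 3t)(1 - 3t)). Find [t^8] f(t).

The denominator gives the recurrence a_n = 6a_(n−1) − 9a_(n−2) for n ≥ 3; the numerator fixes a_0 = 3, a_1 = 17, a_2 = 75.
Iterating: 3, 17, 75, 297, 1107, 3969, 13851, 47385, 159651, so a_8 = 159651.

159651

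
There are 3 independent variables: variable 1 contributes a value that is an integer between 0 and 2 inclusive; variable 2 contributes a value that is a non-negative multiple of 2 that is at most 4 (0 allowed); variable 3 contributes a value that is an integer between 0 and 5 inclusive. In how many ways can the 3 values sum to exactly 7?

7

The generating function for the choices is (1 + x + x²)·(1 + x² + x⁴)·(1 + x + x² + x³ + x⁴ + x⁵); the count is [x⁷].
(1 + x + x²) has coefficients 1,1,1 for degrees 0…2.
(1 + x² + x⁴) has coefficients 1,0,1,0,1,0,0,0 for degrees 0…7.
Finally multiplying by (1 + x + x² + x³ + x⁴ + x⁵), the product of all factors after the first has coefficients 1,1,2,2,3,3,2,2 for degrees 0…7.
[x⁷] = 1·2 + 1·2 + 1·3 = 7.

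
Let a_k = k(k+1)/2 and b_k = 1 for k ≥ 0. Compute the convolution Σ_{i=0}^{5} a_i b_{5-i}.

35

This is [x^5] in the product of the two ordinary generating functions.
Σ = 0·1 + 1·1 + 3·1 + 6·1 + 10·1 + 15·1 = 35.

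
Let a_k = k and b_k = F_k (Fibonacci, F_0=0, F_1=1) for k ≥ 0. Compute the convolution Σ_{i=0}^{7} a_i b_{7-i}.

46

The convolution is the x^7 coefficient of A(x)B(x).
Σ = 0·13 + 1·8 + 2·5 + 3·3 + 4·2 + 5·1 + 6·1 + 7·0 = 46.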